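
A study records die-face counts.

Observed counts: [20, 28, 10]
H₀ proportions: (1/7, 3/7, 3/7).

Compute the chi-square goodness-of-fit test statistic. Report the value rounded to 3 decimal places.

test statistic = 25.839

n = 58; E_i = n·p_i = [8.29, 24.86, 24.86]
χ² = (20−8.29)²/8.29 + (28−24.86)²/24.86 + (10−24.86)²/24.86 = 25.8391
df = 2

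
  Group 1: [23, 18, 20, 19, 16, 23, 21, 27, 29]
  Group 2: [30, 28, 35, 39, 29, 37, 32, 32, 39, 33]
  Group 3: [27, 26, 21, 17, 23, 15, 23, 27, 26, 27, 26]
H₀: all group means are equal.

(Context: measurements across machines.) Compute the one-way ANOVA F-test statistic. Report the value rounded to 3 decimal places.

Group means [21.78, 33.40, 23.45], grand mean 26.267
SSB = Σnᵢ(x̄ᵢ−x̄)² = 777.184; SSW = ΣΣ(x−x̄ᵢ)² = 460.683
MSB = 777.184/2 = 388.5919; MSW = 460.683/27 = 17.0623
F = MSB/MSW = 22.7748
df = (2, 27)

test statistic = 22.775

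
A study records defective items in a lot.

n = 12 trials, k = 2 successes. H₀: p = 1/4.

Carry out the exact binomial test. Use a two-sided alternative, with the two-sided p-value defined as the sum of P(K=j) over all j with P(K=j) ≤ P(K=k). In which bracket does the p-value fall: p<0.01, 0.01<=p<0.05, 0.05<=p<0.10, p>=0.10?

p-value bracket: p>=0.10

Exact binomial: n=12, k=2, p₀=1/4=0.2500
P(X=j) = C(n,j)·p₀^j·(1−p₀)^(n−j); p = Σ P(X=j) over j with P(X=j) ≤ P(X=2)
p-value (two-sided) = 0.74190
→ bracket: p>=0.10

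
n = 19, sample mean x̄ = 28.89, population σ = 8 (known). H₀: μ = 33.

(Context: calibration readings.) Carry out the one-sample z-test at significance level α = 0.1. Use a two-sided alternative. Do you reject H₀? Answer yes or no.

SE = σ/√n = 8/√19 = 1.8353
z = (x̄−μ₀)/SE = (28.89−33)/1.8353 = -2.2394
p-value (two-sided) = 0.02513
At α=0.1: p < α → reject H₀

reject H₀: yes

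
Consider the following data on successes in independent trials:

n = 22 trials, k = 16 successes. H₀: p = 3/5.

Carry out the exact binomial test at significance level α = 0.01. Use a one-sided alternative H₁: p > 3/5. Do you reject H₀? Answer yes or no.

Exact binomial: n=22, k=16, p₀=3/5=0.6000
P(X≥16) from Σ C(n,i)·p₀^i·(1−p₀)^(n−i)
p-value (one-sided, H₁ greater) = 0.15844
At α=0.01: p ≥ α → fail to reject H₀

reject H₀: no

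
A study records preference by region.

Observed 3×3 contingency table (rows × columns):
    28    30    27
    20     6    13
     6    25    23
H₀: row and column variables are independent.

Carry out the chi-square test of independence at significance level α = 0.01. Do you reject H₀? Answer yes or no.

Row totals [85, 39, 54], col totals [54, 61, 63], n=178
χ² = (28−25.79)²/25.79 + (30−29.13)²/29.13 + (27−30.08)²/30.08 + (20−11.83)²/11.83 + (6−13.37)²/13.37 + (13−13.80)²/13.80 + (6−16.38)²/16.38 + (25−18.51)²/18.51 + (23−19.11)²/19.11 = 19.9268
df = 4
p-value (upper-tail) = 0.00052
At α=0.01: p < α → reject H₀

reject H₀: yes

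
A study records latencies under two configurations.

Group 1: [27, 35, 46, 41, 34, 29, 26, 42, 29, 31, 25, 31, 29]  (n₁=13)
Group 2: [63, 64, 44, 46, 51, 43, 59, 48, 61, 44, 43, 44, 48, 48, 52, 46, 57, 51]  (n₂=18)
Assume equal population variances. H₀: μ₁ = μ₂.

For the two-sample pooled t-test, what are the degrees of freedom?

df = n₁ + n₂ − 2 = 13 + 18 − 2 = 29

degrees of freedom = 29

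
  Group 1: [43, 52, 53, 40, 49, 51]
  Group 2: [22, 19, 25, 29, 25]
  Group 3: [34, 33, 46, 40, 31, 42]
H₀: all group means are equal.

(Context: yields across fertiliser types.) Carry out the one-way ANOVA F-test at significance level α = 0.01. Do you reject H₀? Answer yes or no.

Group means [48.00, 24.00, 37.67], grand mean 37.294
SSB = Σnᵢ(x̄ᵢ−x̄)² = 1572.196; SSW = ΣΣ(x−x̄ᵢ)² = 369.333
MSB = 1572.196/2 = 786.0980; MSW = 369.333/14 = 26.3810
F = MSB/MSW = 29.7979
df = (2, 14)
p-value (upper-tail) = 0.00001
At α=0.01: p < α → reject H₀

reject H₀: yes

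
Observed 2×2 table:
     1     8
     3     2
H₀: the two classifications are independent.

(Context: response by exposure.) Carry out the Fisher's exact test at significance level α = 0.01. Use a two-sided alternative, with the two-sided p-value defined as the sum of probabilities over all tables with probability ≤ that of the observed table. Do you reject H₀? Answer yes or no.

Margins: r₁=9, r₂=5, c₁=4, c₂=10, n=14
p_obs = C(9,1)·C(5,3)/C(14,4); sum pmf over tables with pmf ≤ p_obs
p-value (two-sided) = 0.09491
At α=0.01: p ≥ α → fail to reject H₀

reject H₀: no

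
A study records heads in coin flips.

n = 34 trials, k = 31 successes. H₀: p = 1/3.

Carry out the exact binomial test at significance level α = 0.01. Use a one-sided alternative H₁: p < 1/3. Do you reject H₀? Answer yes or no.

Exact binomial: n=34, k=31, p₀=1/3=0.3333
P(X≤31) from Σ C(n,i)·p₀^i·(1−p₀)^(n−i)
p-value (one-sided, H₁ less) = 1.00000
At α=0.01: p ≥ α → fail to reject H₀

reject H₀: no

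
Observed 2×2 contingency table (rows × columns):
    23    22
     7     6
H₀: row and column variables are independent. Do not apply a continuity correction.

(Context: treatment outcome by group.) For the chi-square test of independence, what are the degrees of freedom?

df = (r−1)(c−1) = (2−1)·(2−1) = 1

degrees of freedom = 1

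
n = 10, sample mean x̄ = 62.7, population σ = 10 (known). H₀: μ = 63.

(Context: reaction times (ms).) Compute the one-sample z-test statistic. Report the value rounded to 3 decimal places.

SE = σ/√n = 10/√10 = 3.1623
z = (x̄−μ₀)/SE = (62.7−63)/3.1623 = -0.0949

test statistic = -0.095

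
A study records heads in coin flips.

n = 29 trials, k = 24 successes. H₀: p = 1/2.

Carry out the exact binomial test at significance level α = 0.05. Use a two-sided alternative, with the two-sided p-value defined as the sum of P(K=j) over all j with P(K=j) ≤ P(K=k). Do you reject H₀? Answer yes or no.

Exact binomial: n=29, k=24, p₀=1/2=0.5000
P(X=j) = C(n,j)·p₀^j·(1−p₀)^(n−j); p = Σ P(X=j) over j with P(X=j) ≤ P(X=24)
p-value (two-sided) = 0.00055
At α=0.05: p < α → reject H₀

reject H₀: yes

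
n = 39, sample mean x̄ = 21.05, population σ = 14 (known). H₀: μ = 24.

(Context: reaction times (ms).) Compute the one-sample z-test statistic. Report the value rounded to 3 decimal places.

SE = σ/√n = 14/√39 = 2.2418
z = (x̄−μ₀)/SE = (21.05−24)/2.2418 = -1.3159

test statistic = -1.316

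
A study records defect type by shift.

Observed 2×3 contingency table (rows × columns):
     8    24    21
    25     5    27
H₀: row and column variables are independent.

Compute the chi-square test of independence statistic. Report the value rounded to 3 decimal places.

test statistic = 21.839

Row totals [53, 57], col totals [33, 29, 48], n=110
χ² = (8−15.90)²/15.90 + (24−13.97)²/13.97 + (21−23.13)²/23.13 + (25−17.10)²/17.10 + (5−15.03)²/15.03 + (27−24.87)²/24.87 = 21.8393
df = 2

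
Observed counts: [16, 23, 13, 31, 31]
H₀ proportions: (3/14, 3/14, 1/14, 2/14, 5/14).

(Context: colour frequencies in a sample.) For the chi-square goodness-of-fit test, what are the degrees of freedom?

df = k − 1 = 5 − 1 = 4

degrees of freedom = 4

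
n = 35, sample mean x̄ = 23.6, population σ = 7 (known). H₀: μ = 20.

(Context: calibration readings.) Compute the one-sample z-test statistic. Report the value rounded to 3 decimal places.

SE = σ/√n = 7/√35 = 1.1832
z = (x̄−μ₀)/SE = (23.6−20)/1.1832 = 3.0426

test statistic = 3.043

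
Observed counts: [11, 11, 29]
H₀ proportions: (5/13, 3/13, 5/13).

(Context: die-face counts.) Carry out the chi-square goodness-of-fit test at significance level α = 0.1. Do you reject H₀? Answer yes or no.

n = 51; E_i = n·p_i = [19.62, 11.77, 19.62]
χ² = (11−19.62)²/19.62 + (11−11.77)²/11.77 + (29−19.62)²/19.62 = 8.3242
df = 2
p-value (upper-tail) = 0.01557
At α=0.1: p < α → reject H₀

reject H₀: yes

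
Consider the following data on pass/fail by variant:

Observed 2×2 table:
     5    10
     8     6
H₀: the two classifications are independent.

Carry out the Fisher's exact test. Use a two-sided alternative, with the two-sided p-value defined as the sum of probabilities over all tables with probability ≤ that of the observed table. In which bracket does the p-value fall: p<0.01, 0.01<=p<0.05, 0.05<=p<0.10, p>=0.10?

p-value bracket: p>=0.10

Margins: r₁=15, r₂=14, c₁=13, c₂=16, n=29
p_obs = C(15,5)·C(14,8)/C(29,13); sum pmf over tables with pmf ≤ p_obs
p-value (two-sided) = 0.27230
→ bracket: p>=0.10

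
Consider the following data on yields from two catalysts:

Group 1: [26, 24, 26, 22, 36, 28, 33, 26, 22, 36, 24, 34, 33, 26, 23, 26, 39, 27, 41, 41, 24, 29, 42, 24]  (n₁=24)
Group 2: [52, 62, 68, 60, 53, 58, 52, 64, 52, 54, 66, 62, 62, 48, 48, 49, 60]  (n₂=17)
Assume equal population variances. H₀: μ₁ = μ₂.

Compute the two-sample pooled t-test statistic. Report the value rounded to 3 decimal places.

test statistic = -13.260

x̄₁=29.667, s₁=6.545, n₁=24
x̄₂=57.059, s₂=6.476, n₂=17
s_p² = [23·6.545² + 16·6.476²]/39 = 42.4686
SE = √(s_p²·(1/24+1/17)) = 2.0658
t = (29.667−57.059)/2.0658 = -13.2596
df = 39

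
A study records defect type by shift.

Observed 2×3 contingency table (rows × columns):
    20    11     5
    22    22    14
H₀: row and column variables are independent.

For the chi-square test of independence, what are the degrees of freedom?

df = (r−1)(c−1) = (2−1)·(3−1) = 2

degrees of freedom = 2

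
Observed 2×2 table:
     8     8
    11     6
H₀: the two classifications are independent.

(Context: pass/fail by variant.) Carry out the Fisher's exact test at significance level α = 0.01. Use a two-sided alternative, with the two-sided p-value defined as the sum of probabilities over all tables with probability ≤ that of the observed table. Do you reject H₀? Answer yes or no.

reject H₀: no

Margins: r₁=16, r₂=17, c₁=19, c₂=14, n=33
p_obs = C(16,8)·C(17,11)/C(33,19); sum pmf over tables with pmf ≤ p_obs
p-value (two-sided) = 0.49053
At α=0.01: p ≥ α → fail to reject H₀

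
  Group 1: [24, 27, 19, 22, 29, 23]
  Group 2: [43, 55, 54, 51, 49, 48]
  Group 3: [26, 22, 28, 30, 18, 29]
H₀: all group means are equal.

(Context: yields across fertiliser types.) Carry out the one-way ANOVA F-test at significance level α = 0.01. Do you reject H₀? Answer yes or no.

Group means [24.00, 50.00, 25.50], grand mean 33.167
SSB = Σnᵢ(x̄ᵢ−x̄)² = 2557.000; SSW = ΣΣ(x−x̄ᵢ)² = 267.500
MSB = 2557.000/2 = 1278.5000; MSW = 267.500/15 = 17.8333
F = MSB/MSW = 71.6916
df = (2, 15)
p-value (upper-tail) = 0.00000
At α=0.01: p < α → reject H₀

reject H₀: yes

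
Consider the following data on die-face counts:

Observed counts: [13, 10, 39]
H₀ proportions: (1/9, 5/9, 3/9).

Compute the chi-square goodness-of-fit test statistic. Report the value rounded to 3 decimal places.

n = 62; E_i = n·p_i = [6.89, 34.44, 20.67]
χ² = (13−6.89)²/6.89 + (10−34.44)²/34.44 + (39−20.67)²/20.67 = 39.0323
df = 2

test statistic = 39.032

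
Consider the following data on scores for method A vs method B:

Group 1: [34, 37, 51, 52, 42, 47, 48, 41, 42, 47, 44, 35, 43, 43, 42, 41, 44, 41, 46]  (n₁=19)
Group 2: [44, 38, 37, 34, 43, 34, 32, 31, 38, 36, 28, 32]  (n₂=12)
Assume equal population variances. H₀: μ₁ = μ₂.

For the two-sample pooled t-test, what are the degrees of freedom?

degrees of freedom = 29

df = n₁ + n₂ − 2 = 19 + 12 − 2 = 29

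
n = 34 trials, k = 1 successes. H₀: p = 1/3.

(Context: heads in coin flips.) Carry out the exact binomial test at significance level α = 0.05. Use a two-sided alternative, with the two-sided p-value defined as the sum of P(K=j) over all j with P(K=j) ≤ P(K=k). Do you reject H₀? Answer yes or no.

Exact binomial: n=34, k=1, p₀=1/3=0.3333
P(X=j) = C(n,j)·p₀^j·(1−p₀)^(n−j); p = Σ P(X=j) over j with P(X=j) ≤ P(X=1)
p-value (two-sided) = 0.00003
At α=0.05: p < α → reject H₀

reject H₀: yes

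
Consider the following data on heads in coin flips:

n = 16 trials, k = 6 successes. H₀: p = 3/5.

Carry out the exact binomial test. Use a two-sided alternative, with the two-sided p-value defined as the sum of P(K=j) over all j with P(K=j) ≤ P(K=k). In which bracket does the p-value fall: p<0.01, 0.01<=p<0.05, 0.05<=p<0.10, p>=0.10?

p-value bracket: 0.05<=p<0.10

Exact binomial: n=16, k=6, p₀=3/5=0.6000
P(X=j) = C(n,j)·p₀^j·(1−p₀)^(n−j); p = Σ P(X=j) over j with P(X=j) ≤ P(X=6)
p-value (two-sided) = 0.07666
→ bracket: 0.05<=p<0.10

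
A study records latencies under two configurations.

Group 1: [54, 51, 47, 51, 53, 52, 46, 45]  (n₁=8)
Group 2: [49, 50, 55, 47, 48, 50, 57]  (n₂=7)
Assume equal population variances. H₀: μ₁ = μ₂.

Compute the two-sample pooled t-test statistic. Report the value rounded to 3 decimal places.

x̄₁=49.875, s₁=3.399, n₁=8
x̄₂=50.857, s₂=3.716, n₂=7
s_p² = [7·3.399² + 6·3.716²]/13 = 12.5948
SE = √(s_p²·(1/8+1/7)) = 1.8367
t = (49.875−50.857)/1.8367 = -0.5347
df = 13

test statistic = -0.535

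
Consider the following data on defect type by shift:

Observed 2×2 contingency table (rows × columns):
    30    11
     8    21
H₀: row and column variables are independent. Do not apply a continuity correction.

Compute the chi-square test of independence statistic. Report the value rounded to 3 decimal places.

test statistic = 14.223

Row totals [41, 29], col totals [38, 32], n=70
χ² = (30−22.26)²/22.26 + (11−18.74)²/18.74 + (8−15.74)²/15.74 + (21−13.26)²/13.26 = 14.2227
df = 1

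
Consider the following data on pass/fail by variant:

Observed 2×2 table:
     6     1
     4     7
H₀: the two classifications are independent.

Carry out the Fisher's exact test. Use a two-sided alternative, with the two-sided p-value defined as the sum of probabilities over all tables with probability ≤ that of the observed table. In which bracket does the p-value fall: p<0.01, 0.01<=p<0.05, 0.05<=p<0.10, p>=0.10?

p-value bracket: 0.05<=p<0.10

Margins: r₁=7, r₂=11, c₁=10, c₂=8, n=18
p_obs = C(7,6)·C(11,4)/C(18,10); sum pmf over tables with pmf ≤ p_obs
p-value (two-sided) = 0.06561
→ bracket: 0.05<=p<0.10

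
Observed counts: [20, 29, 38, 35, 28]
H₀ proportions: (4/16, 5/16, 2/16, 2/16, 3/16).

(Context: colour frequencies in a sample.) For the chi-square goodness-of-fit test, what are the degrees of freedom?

degrees of freedom = 4

df = k − 1 = 5 − 1 = 4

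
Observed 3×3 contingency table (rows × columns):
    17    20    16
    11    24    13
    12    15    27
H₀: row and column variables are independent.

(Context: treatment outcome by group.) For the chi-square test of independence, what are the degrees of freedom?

degrees of freedom = 4

df = (r−1)(c−1) = (3−1)·(3−1) = 4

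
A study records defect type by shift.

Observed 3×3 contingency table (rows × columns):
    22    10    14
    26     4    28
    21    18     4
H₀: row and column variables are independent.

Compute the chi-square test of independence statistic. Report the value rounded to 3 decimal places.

test statistic = 25.965

Row totals [46, 58, 43], col totals [69, 32, 46], n=147
χ² = (22−21.59)²/21.59 + (10−10.01)²/10.01 + (14−14.39)²/14.39 + (26−27.22)²/27.22 + (4−12.63)²/12.63 + (28−18.15)²/18.15 + (21−20.18)²/20.18 + (18−9.36)²/9.36 + (4−13.46)²/13.46 = 25.9646
df = 4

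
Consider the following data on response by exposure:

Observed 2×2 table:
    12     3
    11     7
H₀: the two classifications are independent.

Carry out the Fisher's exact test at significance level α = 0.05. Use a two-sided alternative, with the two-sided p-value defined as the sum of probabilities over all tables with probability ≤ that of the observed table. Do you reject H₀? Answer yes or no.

reject H₀: no

Margins: r₁=15, r₂=18, c₁=23, c₂=10, n=33
p_obs = C(15,12)·C(18,11)/C(33,23); sum pmf over tables with pmf ≤ p_obs
p-value (two-sided) = 0.28280
At α=0.05: p ≥ α → fail to reject H₀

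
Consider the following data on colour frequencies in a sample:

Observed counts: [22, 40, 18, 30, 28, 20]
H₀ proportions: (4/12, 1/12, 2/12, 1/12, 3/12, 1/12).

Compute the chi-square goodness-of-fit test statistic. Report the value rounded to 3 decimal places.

n = 158; E_i = n·p_i = [52.67, 13.17, 26.33, 13.17, 39.50, 13.17]
χ² = (22−52.67)²/52.67 + (40−13.17)²/13.17 + (18−26.33)²/26.33 + (30−13.17)²/13.17 + (28−39.50)²/39.50 + (20−13.17)²/13.17 = 103.5949
df = 5

test statistic = 103.595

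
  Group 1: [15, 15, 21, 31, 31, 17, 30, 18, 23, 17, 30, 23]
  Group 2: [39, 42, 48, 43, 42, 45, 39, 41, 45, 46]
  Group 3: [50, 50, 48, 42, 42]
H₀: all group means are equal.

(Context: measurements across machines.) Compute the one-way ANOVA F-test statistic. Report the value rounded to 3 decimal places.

Group means [22.58, 43.00, 46.40], grand mean 34.556
SSB = Σnᵢ(x̄ᵢ−x̄)² = 3134.550; SSW = ΣΣ(x−x̄ᵢ)² = 600.117
MSB = 3134.550/2 = 1567.2750; MSW = 600.117/24 = 25.0049
F = MSB/MSW = 62.6788
df = (2, 24)

test statistic = 62.679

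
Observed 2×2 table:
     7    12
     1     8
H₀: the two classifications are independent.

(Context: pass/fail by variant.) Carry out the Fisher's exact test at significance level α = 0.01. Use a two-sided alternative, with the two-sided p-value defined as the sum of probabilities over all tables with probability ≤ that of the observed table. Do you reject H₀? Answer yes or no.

Margins: r₁=19, r₂=9, c₁=8, c₂=20, n=28
p_obs = C(19,7)·C(9,1)/C(28,8); sum pmf over tables with pmf ≤ p_obs
p-value (two-sided) = 0.21435
At α=0.01: p ≥ α → fail to reject H₀

reject H₀: no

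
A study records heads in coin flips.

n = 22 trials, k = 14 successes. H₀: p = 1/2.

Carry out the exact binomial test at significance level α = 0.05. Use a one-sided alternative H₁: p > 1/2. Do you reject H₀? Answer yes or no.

reject H₀: no

Exact binomial: n=22, k=14, p₀=1/2=0.5000
P(X≥14) from Σ C(n,i)·p₀^i·(1−p₀)^(n−i)
p-value (one-sided, H₁ greater) = 0.14314
At α=0.05: p ≥ α → fail to reject H₀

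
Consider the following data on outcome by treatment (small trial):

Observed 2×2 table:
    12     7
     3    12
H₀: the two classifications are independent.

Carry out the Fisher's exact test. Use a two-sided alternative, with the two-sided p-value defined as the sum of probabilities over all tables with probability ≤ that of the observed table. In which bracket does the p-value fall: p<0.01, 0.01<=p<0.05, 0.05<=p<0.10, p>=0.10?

Margins: r₁=19, r₂=15, c₁=15, c₂=19, n=34
p_obs = C(19,12)·C(15,3)/C(34,15); sum pmf over tables with pmf ≤ p_obs
p-value (two-sided) = 0.01708
→ bracket: 0.01<=p<0.05

p-value bracket: 0.01<=p<0.05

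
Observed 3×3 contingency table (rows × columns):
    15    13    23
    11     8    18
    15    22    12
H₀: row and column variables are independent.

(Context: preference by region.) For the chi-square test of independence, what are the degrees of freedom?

degrees of freedom = 4

df = (r−1)(c−1) = (3−1)·(3−1) = 4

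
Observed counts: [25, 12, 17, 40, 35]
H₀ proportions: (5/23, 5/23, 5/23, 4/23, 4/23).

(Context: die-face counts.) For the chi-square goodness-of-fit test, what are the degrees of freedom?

df = k − 1 = 5 − 1 = 4

degrees of freedom = 4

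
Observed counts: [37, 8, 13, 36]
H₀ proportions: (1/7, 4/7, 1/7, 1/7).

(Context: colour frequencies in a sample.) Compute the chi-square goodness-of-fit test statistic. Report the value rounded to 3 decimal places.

n = 94; E_i = n·p_i = [13.43, 53.71, 13.43, 13.43]
χ² = (37−13.43)²/13.43 + (8−53.71)²/53.71 + (13−13.43)²/13.43 + (36−13.43)²/13.43 = 118.2340
df = 3

test statistic = 118.234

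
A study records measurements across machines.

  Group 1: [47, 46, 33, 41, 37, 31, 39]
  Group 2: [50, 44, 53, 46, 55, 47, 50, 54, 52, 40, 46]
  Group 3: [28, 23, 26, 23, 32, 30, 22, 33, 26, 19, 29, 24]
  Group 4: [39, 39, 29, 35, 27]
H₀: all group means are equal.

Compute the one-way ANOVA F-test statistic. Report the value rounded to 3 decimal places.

Group means [39.14, 48.82, 26.25, 33.80], grand mean 37.000
SSB = Σnᵢ(x̄ᵢ−x̄)² = 3006.456; SSW = ΣΣ(x−x̄ᵢ)² = 761.544
MSB = 3006.456/3 = 1002.1522; MSW = 761.544/31 = 24.5659
F = MSB/MSW = 40.7944
df = (3, 31)

test statistic = 40.794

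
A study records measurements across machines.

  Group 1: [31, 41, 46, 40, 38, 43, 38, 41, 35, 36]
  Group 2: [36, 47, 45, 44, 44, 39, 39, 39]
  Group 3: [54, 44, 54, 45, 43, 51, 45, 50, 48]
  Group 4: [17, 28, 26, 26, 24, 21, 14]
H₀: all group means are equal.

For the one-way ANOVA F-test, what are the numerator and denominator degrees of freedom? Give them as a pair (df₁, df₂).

k = 4 groups, N = 34 total
df = (k−1, N−k) = (4−1, 34−4) = (3, 30)

degrees of freedom = [3, 30]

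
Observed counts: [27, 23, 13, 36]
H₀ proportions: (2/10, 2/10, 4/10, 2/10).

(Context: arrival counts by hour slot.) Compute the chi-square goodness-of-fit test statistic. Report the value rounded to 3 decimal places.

n = 99; E_i = n·p_i = [19.80, 19.80, 39.60, 19.80]
χ² = (27−19.80)²/19.80 + (23−19.80)²/19.80 + (13−39.60)²/39.60 + (36−19.80)²/19.80 = 34.2576
df = 3

test statistic = 34.258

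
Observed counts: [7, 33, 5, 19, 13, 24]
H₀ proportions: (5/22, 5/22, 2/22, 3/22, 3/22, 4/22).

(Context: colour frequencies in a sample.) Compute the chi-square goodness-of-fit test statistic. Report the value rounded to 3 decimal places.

n = 101; E_i = n·p_i = [22.95, 22.95, 9.18, 13.77, 13.77, 18.36]
χ² = (7−22.95)²/22.95 + (33−22.95)²/22.95 + (5−9.18)²/9.18 + (19−13.77)²/13.77 + (13−13.77)²/13.77 + (24−18.36)²/18.36 = 21.1472
df = 5

test statistic = 21.147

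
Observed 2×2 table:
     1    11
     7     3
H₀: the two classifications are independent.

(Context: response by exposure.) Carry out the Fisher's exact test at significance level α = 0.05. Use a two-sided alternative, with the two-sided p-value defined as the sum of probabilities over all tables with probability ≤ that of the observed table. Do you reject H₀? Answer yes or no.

reject H₀: yes

Margins: r₁=12, r₂=10, c₁=8, c₂=14, n=22
p_obs = C(12,1)·C(10,7)/C(22,8); sum pmf over tables with pmf ≤ p_obs
p-value (two-sided) = 0.00619
At α=0.05: p < α → reject H₀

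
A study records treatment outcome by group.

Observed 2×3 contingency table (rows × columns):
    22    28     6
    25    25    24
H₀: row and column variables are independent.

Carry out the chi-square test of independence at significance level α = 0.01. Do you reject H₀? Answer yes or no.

Row totals [56, 74], col totals [47, 53, 30], n=130
χ² = (22−20.25)²/20.25 + (28−22.83)²/22.83 + (6−12.92)²/12.92 + (25−26.75)²/26.75 + (25−30.17)²/30.17 + (24−17.08)²/17.08 = 8.8384
df = 2
p-value (upper-tail) = 0.01204
At α=0.01: p ≥ α → fail to reject H₀

reject H₀: no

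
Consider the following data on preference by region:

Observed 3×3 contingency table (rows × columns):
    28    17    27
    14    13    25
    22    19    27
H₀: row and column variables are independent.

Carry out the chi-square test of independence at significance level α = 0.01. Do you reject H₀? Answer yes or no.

reject H₀: no

Row totals [72, 52, 68], col totals [64, 49, 79], n=192
χ² = (28−24.00)²/24.00 + (17−18.38)²/18.38 + (27−29.62)²/29.62 + (14−17.33)²/17.33 + (13−13.27)²/13.27 + (25−21.40)²/21.40 + (22−22.67)²/22.67 + (19−17.35)²/17.35 + (27−27.98)²/27.98 = 2.4658
df = 4
p-value (upper-tail) = 0.65077
At α=0.01: p ≥ α → fail to reject H₀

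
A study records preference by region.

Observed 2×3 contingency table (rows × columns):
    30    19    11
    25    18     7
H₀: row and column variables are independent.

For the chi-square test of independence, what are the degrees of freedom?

degrees of freedom = 2

df = (r−1)(c−1) = (2−1)·(3−1) = 2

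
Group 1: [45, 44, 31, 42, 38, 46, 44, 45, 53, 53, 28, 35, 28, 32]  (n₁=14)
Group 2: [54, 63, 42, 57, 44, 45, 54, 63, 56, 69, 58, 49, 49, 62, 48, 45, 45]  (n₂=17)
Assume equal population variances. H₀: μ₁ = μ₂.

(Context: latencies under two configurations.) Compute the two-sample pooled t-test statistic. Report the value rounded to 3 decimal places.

test statistic = -4.324

x̄₁=40.286, s₁=8.416, n₁=14
x̄₂=53.118, s₂=8.061, n₂=17
s_p² = [13·8.416² + 16·8.061²]/29 = 67.6076
SE = √(s_p²·(1/14+1/17)) = 2.9675
t = (40.286−53.118)/2.9675 = -4.3242
df = 29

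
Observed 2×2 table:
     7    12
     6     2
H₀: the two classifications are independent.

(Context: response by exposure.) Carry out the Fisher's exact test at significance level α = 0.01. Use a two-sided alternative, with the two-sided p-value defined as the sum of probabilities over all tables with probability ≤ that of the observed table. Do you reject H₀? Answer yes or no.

reject H₀: no

Margins: r₁=19, r₂=8, c₁=13, c₂=14, n=27
p_obs = C(19,7)·C(8,6)/C(27,13); sum pmf over tables with pmf ≤ p_obs
p-value (two-sided) = 0.10319
At α=0.01: p ≥ α → fail to reject H₀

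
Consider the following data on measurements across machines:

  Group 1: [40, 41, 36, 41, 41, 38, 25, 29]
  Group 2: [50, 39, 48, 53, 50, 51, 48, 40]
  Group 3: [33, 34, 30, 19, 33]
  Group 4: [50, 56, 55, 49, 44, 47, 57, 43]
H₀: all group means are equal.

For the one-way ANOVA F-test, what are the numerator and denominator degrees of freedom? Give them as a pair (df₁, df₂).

degrees of freedom = [3, 25]

k = 4 groups, N = 29 total
df = (k−1, N−k) = (4−1, 29−4) = (3, 25)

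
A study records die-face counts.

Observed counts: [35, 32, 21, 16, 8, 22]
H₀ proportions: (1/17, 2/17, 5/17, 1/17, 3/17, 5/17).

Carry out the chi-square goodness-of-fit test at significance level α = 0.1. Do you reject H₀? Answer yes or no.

reject H₀: yes

n = 134; E_i = n·p_i = [7.88, 15.76, 39.41, 7.88, 23.65, 39.41]
χ² = (35−7.88)²/7.88 + (32−15.76)²/15.76 + (21−39.41)²/39.41 + (16−7.88)²/7.88 + (8−23.65)²/23.65 + (22−39.41)²/39.41 = 145.0199
df = 5
p-value (upper-tail) = 0.00000
At α=0.1: p < α → reject H₀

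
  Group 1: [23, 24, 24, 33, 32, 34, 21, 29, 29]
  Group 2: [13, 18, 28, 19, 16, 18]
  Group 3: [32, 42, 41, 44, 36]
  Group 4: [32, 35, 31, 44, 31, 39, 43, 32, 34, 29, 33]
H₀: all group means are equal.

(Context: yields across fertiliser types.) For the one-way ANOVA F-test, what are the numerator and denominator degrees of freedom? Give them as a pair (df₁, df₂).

k = 4 groups, N = 31 total
df = (k−1, N−k) = (4−1, 31−4) = (3, 27)

degrees of freedom = [3, 27]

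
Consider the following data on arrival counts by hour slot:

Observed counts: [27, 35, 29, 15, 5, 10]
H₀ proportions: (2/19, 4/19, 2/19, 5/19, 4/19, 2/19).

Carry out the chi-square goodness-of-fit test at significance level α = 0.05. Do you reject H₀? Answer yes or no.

reject H₀: yes

n = 121; E_i = n·p_i = [12.74, 25.47, 12.74, 31.84, 25.47, 12.74]
χ² = (27−12.74)²/12.74 + (35−25.47)²/25.47 + (29−12.74)²/12.74 + (15−31.84)²/31.84 + (5−25.47)²/25.47 + (10−12.74)²/12.74 = 66.2521
df = 5
p-value (upper-tail) = 0.00000
At α=0.05: p < α → reject H₀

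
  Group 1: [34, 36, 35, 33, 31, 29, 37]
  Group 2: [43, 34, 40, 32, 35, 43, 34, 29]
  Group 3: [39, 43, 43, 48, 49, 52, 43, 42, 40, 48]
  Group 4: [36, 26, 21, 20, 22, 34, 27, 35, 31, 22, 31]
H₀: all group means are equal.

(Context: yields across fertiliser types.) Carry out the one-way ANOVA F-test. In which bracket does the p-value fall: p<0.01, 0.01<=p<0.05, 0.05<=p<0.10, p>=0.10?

Group means [33.57, 36.25, 44.70, 27.73], grand mean 35.472
SSB = Σnᵢ(x̄ᵢ−x̄)² = 1541.476; SSW = ΣΣ(x−x̄ᵢ)² = 755.496
MSB = 1541.476/3 = 513.8254; MSW = 755.496/32 = 23.6093
F = MSB/MSW = 21.7637
df = (3, 32)
p-value (upper-tail) = 0.00000
→ bracket: p<0.01

p-value bracket: p<0.01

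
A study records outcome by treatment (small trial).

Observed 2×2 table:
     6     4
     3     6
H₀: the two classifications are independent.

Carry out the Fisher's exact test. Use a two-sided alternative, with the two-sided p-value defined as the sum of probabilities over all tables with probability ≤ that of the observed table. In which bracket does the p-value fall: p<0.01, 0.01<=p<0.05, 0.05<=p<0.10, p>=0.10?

p-value bracket: p>=0.10

Margins: r₁=10, r₂=9, c₁=9, c₂=10, n=19
p_obs = C(10,6)·C(9,3)/C(19,9); sum pmf over tables with pmf ≤ p_obs
p-value (two-sided) = 0.36985
→ bracket: p>=0.10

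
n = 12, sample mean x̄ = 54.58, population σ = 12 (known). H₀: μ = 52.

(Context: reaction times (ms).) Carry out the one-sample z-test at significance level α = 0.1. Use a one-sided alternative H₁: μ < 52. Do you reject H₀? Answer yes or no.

SE = σ/√n = 12/√12 = 3.4641
z = (x̄−μ₀)/SE = (54.58−52)/3.4641 = 0.7448
p-value (one-sided, H₁ less) = 0.77180
At α=0.1: p ≥ α → fail to reject H₀

reject H₀: no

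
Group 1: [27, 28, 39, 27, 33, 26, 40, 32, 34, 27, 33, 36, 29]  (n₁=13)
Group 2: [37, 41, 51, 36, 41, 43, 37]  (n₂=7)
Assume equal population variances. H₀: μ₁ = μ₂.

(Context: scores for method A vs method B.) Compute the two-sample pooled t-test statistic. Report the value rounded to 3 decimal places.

x̄₁=31.615, s₁=4.735, n₁=13
x̄₂=40.857, s₂=5.178, n₂=7
s_p² = [12·4.735² + 6·5.178²]/18 = 23.8852
SE = √(s_p²·(1/13+1/7)) = 2.2912
t = (31.615−40.857)/2.2912 = -4.0336
df = 18

test statistic = -4.034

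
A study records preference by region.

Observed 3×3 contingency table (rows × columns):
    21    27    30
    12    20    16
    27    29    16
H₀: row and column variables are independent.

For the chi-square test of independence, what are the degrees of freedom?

df = (r−1)(c−1) = (3−1)·(3−1) = 4

degrees of freedom = 4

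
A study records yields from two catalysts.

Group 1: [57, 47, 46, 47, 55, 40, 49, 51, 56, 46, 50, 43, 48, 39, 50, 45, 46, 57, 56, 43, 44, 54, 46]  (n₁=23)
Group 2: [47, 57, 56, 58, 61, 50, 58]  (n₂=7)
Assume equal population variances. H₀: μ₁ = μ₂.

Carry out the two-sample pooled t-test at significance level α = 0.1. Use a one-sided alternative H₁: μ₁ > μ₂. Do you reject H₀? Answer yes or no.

x̄₁=48.478, s₁=5.333, n₁=23
x̄₂=55.286, s₂=4.957, n₂=7
s_p² = [22·5.333² + 6·4.957²]/28 = 27.6131
SE = √(s_p²·(1/23+1/7)) = 2.2683
t = (48.478−55.286)/2.2683 = -3.0011
df = 28
p-value (one-sided, H₁ greater) = 0.99720
At α=0.1: p ≥ α → fail to reject H₀

reject H₀: no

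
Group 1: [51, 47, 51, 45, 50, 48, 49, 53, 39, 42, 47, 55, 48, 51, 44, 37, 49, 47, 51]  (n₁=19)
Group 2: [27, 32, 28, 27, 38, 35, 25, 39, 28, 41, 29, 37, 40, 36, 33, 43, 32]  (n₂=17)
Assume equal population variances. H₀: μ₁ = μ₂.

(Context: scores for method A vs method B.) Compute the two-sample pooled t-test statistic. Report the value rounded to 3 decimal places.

x̄₁=47.579, s₁=4.586, n₁=19
x̄₂=33.529, s₂=5.603, n₂=17
s_p² = [18·4.586² + 16·5.603²]/34 = 25.9078
SE = √(s_p²·(1/19+1/17)) = 1.6993
t = (47.579−33.529)/1.6993 = 8.2679
df = 34

test statistic = 8.268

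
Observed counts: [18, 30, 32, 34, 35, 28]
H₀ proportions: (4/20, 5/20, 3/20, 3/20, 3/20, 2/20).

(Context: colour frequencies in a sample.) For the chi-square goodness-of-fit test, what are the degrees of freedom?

degrees of freedom = 5

df = k − 1 = 6 − 1 = 5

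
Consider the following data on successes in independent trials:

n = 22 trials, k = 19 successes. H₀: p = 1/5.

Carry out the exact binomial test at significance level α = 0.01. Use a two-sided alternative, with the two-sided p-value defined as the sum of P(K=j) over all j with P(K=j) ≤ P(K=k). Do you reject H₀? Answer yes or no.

reject H₀: yes

Exact binomial: n=22, k=19, p₀=1/5=0.2000
P(X=j) = C(n,j)·p₀^j·(1−p₀)^(n−j); p = Σ P(X=j) over j with P(X=j) ≤ P(X=19)
p-value (two-sided) = 0.00000
At α=0.01: p < α → reject H₀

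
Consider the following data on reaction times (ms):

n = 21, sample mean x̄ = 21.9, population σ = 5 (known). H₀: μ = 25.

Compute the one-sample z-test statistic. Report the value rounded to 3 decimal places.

SE = σ/√n = 5/√21 = 1.0911
z = (x̄−μ₀)/SE = (21.9−25)/1.0911 = -2.8412

test statistic = -2.841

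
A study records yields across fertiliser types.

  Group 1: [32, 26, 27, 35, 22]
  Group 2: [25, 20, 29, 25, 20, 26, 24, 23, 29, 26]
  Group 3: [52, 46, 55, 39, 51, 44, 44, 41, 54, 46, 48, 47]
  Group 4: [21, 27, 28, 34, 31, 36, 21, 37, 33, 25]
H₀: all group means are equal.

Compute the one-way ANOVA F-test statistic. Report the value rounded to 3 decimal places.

Group means [28.40, 24.70, 47.25, 29.30], grand mean 33.757
SSB = Σnᵢ(x̄ᵢ−x̄)² = 3347.161; SSW = ΣΣ(x−x̄ᵢ)² = 773.650
MSB = 3347.161/3 = 1115.7203; MSW = 773.650/33 = 23.4439
F = MSB/MSW = 47.5910
df = (3, 33)

test statistic = 47.591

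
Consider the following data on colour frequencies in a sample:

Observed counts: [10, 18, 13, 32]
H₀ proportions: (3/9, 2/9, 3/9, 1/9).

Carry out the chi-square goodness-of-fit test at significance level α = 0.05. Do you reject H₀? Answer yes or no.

reject H₀: yes

n = 73; E_i = n·p_i = [24.33, 16.22, 24.33, 8.11]
χ² = (10−24.33)²/24.33 + (18−16.22)²/16.22 + (13−24.33)²/24.33 + (32−8.11)²/8.11 = 84.2740
df = 3
p-value (upper-tail) = 0.00000
At α=0.05: p < α → reject H₀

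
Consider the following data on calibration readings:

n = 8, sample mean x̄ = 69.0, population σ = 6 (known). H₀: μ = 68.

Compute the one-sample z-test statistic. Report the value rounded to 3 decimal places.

test statistic = 0.471

SE = σ/√n = 6/√8 = 2.1213
z = (x̄−μ₀)/SE = (69.0−68)/2.1213 = 0.4714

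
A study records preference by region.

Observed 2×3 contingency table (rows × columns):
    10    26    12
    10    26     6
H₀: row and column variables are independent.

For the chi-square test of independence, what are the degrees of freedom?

df = (r−1)(c−1) = (2−1)·(3−1) = 2

degrees of freedom = 2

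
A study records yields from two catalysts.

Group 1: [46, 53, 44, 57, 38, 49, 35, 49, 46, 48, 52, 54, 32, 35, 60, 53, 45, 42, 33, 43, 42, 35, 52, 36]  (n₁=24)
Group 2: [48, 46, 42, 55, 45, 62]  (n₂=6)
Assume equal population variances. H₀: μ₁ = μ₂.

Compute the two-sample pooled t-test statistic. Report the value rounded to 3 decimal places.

x̄₁=44.958, s₁=8.035, n₁=24
x̄₂=49.667, s₂=7.448, n₂=6
s_p² = [23·8.035² + 5·7.448²]/28 = 62.9390
SE = √(s_p²·(1/24+1/6)) = 3.6211
t = (44.958−49.667)/3.6211 = -1.3003
df = 28

test statistic = -1.300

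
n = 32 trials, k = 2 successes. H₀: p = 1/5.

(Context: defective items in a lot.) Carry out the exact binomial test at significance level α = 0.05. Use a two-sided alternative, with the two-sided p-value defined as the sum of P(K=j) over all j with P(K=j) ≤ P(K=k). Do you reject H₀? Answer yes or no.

Exact binomial: n=32, k=2, p₀=1/5=0.2000
P(X=j) = C(n,j)·p₀^j·(1−p₀)^(n−j); p = Σ P(X=j) over j with P(X=j) ≤ P(X=2)
p-value (two-sided) = 0.07278
At α=0.05: p ≥ α → fail to reject H₀

reject H₀: no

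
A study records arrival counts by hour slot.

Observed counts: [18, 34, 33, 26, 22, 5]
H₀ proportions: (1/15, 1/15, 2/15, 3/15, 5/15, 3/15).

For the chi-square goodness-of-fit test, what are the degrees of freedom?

df = k − 1 = 6 − 1 = 5

degrees of freedom = 5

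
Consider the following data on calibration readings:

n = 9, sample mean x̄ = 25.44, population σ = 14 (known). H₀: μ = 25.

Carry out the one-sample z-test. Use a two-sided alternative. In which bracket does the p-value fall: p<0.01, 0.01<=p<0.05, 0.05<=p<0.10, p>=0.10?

SE = σ/√n = 14/√9 = 4.6667
z = (x̄−μ₀)/SE = (25.44−25)/4.6667 = 0.0943
p-value (two-sided) = 0.92488
→ bracket: p>=0.10

p-value bracket: p>=0.10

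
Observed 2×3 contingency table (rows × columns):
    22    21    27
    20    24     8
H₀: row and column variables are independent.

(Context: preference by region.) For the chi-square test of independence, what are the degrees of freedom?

df = (r−1)(c−1) = (2−1)·(3−1) = 2

degrees of freedom = 2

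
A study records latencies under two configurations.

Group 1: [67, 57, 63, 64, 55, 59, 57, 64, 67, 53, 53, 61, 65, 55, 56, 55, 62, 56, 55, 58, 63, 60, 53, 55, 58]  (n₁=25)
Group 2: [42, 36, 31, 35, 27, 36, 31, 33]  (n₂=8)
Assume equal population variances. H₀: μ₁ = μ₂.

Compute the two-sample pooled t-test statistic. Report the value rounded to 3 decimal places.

x̄₁=58.840, s₁=4.450, n₁=25
x̄₂=33.875, s₂=4.486, n₂=8
s_p² = [24·4.450² + 7·4.486²]/31 = 19.8785
SE = √(s_p²·(1/25+1/8)) = 1.8111
t = (58.840−33.875)/1.8111 = 13.7847
df = 31

test statistic = 13.785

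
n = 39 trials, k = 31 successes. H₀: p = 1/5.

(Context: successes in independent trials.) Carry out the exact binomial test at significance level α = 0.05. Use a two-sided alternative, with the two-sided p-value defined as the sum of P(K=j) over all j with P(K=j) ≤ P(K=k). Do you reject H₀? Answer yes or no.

reject H₀: yes

Exact binomial: n=39, k=31, p₀=1/5=0.2000
P(X=j) = C(n,j)·p₀^j·(1−p₀)^(n−j); p = Σ P(X=j) over j with P(X=j) ≤ P(X=31)
p-value (two-sided) = 0.00000
At α=0.05: p < α → reject H₀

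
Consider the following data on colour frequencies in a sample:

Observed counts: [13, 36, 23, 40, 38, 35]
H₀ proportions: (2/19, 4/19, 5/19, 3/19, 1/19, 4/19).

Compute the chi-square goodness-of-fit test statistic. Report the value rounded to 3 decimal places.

test statistic = 102.350

n = 185; E_i = n·p_i = [19.47, 38.95, 48.68, 29.21, 9.74, 38.95]
χ² = (13−19.47)²/19.47 + (36−38.95)²/38.95 + (23−48.68)²/48.68 + (40−29.21)²/29.21 + (38−9.74)²/9.74 + (35−38.95)²/38.95 = 102.3502
df = 5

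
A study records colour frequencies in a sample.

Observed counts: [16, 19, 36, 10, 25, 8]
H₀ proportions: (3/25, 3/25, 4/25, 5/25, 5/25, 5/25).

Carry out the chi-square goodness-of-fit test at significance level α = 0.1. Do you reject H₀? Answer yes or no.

n = 114; E_i = n·p_i = [13.68, 13.68, 18.24, 22.80, 22.80, 22.80]
χ² = (16−13.68)²/13.68 + (19−13.68)²/13.68 + (36−18.24)²/18.24 + (10−22.80)²/22.80 + (25−22.80)²/22.80 + (8−22.80)²/22.80 = 36.7602
df = 5
p-value (upper-tail) = 0.00000
At α=0.1: p < α → reject H₀

reject H₀: yes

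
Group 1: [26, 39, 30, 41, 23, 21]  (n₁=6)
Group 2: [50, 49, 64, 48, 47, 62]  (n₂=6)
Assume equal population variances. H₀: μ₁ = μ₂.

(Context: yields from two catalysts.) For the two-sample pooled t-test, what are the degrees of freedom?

df = n₁ + n₂ − 2 = 6 + 6 − 2 = 10

degrees of freedom = 10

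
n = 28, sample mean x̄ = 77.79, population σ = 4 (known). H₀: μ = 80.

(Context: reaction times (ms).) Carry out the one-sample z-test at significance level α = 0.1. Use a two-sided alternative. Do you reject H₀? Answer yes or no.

SE = σ/√n = 4/√28 = 0.7559
z = (x̄−μ₀)/SE = (77.79−80)/0.7559 = -2.9236
p-value (two-sided) = 0.00346
At α=0.1: p < α → reject H₀

reject H₀: yes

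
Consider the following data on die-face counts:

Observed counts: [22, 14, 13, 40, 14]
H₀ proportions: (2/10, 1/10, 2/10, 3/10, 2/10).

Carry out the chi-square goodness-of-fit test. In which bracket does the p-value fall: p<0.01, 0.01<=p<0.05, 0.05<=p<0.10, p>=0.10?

p-value bracket: 0.05<=p<0.10

n = 103; E_i = n·p_i = [20.60, 10.30, 20.60, 30.90, 20.60]
χ² = (22−20.60)²/20.60 + (14−10.30)²/10.30 + (13−20.60)²/20.60 + (40−30.90)²/30.90 + (14−20.60)²/20.60 = 9.0227
df = 4
p-value (upper-tail) = 0.06054
→ bracket: 0.05<=p<0.10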